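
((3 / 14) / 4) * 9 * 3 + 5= 361 / 56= 6.45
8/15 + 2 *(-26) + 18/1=-33.47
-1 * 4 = -4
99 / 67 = 1.48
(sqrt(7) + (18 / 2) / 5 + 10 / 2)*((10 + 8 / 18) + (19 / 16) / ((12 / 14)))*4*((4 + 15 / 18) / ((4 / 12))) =98803*sqrt(7) / 144 + 1679651 / 360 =6481.03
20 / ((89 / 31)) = 620 / 89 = 6.97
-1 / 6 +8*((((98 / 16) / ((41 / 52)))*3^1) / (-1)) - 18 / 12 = -23137 / 123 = -188.11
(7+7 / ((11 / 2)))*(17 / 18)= 1547 / 198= 7.81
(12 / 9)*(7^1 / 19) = 0.49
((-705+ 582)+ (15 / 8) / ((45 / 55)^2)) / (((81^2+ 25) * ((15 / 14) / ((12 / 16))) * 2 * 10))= -181741 / 284515200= -0.00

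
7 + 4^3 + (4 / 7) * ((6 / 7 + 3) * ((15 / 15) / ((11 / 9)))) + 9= 44092 / 539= 81.80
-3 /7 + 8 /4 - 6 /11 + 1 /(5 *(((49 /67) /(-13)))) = -6816 /2695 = -2.53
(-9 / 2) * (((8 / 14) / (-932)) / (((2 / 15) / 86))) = 5805 / 3262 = 1.78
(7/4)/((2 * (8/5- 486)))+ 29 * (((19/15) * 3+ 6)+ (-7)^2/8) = 6391633/13840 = 461.82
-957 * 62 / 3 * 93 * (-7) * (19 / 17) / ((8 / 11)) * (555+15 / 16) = 11968110876645 / 1088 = 11000101908.68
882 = 882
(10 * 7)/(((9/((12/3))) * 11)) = 2.83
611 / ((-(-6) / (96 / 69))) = 9776 / 69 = 141.68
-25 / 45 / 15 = -1 / 27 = -0.04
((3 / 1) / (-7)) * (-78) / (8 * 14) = 117 / 392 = 0.30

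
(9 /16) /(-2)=-9 /32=-0.28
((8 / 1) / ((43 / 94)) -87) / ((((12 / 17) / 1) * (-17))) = 2989 / 516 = 5.79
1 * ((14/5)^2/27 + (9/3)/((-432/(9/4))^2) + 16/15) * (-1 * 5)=-3752161/552960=-6.79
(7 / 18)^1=7 / 18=0.39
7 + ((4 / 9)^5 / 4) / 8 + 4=649571 / 59049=11.00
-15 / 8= -1.88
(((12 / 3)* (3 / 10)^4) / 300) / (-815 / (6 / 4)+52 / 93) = -837 / 4206500000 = -0.00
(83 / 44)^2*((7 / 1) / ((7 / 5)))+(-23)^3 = -23520867 / 1936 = -12149.21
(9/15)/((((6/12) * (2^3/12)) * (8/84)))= 189/10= 18.90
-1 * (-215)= 215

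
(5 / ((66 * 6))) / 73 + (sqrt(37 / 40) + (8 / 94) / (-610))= 13859 / 414396180 + sqrt(370) / 20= 0.96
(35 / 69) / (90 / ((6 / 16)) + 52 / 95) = 3325 / 1576788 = 0.00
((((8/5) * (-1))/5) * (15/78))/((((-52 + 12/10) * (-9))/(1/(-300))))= 1/2228850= 0.00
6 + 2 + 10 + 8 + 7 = 33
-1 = -1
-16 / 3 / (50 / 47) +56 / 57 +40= 51256 / 1425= 35.97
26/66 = 13/33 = 0.39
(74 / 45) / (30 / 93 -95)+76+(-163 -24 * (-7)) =10695781 / 132075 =80.98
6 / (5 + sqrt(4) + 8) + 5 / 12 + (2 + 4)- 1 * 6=49 / 60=0.82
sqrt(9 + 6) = sqrt(15) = 3.87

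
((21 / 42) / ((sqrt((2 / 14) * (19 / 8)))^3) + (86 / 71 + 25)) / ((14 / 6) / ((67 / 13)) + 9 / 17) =47838 * sqrt(266) / 302879 + 6359037 / 238276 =29.26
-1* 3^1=-3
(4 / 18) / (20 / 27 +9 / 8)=48 / 403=0.12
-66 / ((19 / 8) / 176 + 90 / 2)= -92928 / 63379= -1.47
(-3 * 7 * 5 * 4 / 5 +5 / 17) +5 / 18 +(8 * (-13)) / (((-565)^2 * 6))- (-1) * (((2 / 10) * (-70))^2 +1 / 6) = 112.74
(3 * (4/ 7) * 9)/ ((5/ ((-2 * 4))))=-864/ 35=-24.69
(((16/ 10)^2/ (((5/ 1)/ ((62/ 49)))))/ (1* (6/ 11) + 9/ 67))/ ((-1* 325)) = -2924416/ 997303125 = -0.00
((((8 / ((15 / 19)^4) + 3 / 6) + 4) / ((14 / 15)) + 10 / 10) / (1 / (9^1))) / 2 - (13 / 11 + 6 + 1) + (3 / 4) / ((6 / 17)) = 13794373 / 115500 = 119.43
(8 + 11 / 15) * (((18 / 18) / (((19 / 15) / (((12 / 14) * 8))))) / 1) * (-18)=-113184 / 133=-851.01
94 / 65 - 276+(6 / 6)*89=-12061 / 65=-185.55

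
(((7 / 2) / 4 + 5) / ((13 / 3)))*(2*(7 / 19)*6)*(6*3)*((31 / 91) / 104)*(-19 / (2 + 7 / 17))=-2006289 / 720616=-2.78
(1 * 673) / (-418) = -673 / 418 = -1.61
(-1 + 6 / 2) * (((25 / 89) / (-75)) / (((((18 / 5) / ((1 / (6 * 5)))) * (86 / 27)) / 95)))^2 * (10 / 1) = 45125 / 2109013776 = 0.00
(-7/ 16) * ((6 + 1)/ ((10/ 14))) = -343/ 80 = -4.29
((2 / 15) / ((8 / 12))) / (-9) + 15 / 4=671 / 180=3.73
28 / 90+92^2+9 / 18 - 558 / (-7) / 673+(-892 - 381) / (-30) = 1803518396 / 211995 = 8507.36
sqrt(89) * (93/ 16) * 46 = 2139 * sqrt(89)/ 8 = 2522.41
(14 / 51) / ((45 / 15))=14 / 153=0.09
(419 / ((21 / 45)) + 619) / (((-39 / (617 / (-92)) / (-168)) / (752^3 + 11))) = -18635464633637.55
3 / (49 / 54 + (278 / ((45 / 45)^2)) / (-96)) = -1296 / 859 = -1.51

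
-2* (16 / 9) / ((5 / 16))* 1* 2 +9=-619 / 45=-13.76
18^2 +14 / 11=3578 / 11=325.27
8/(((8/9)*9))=1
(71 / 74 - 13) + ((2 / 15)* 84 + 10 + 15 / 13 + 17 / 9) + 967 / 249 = 57797149 / 3593070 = 16.09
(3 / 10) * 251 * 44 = 16566 / 5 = 3313.20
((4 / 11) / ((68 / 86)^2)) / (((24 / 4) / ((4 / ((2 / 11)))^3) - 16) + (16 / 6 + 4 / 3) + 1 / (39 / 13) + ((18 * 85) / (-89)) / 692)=-41337064956 / 830888784433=-0.05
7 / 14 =1 / 2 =0.50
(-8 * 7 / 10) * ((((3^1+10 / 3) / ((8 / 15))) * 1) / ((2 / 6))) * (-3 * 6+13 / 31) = 217455 / 62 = 3507.34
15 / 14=1.07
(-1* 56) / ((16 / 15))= -105 / 2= -52.50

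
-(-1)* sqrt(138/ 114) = sqrt(437)/ 19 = 1.10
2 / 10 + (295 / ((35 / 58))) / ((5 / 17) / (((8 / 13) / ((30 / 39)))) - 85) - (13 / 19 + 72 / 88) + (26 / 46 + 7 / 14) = -2328997201 / 387299990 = -6.01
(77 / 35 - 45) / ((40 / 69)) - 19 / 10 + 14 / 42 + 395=95881 / 300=319.60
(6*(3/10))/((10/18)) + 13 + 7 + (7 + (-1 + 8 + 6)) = 1081/25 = 43.24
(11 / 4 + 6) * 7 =245 / 4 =61.25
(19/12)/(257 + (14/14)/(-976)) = 4636/752493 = 0.01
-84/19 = -4.42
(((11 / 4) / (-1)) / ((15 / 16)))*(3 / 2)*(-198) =4356 / 5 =871.20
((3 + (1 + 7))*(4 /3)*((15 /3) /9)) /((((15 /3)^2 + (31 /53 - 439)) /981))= -19.33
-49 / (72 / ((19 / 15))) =-931 / 1080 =-0.86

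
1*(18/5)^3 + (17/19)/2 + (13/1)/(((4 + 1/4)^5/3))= 317869921037/6744320750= 47.13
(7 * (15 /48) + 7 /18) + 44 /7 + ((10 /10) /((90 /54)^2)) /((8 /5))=45799 /5040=9.09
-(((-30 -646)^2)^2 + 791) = -208827065367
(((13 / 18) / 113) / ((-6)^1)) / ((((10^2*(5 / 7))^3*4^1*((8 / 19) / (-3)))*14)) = 12103 / 32544000000000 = 0.00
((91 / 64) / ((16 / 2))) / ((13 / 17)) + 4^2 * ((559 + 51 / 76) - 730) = -26509099 / 9728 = -2725.03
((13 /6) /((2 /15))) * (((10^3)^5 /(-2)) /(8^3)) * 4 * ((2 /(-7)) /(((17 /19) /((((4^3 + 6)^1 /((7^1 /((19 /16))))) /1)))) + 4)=-1571044921875000 /119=-13202058167016.81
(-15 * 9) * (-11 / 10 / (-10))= -297 / 20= -14.85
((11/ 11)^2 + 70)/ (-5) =-71/ 5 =-14.20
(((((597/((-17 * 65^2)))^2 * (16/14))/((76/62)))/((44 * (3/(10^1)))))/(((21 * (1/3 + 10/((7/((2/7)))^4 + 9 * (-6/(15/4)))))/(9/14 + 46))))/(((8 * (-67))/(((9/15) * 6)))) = -623852268845265333/2856929985544403451182500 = -0.00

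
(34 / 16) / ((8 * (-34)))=-1 / 128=-0.01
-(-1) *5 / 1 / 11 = 0.45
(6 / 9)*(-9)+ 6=0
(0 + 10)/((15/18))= 12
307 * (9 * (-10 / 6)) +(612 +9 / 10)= -39921 / 10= -3992.10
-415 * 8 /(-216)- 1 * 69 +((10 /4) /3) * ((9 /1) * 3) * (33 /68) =-156833 /3672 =-42.71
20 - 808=-788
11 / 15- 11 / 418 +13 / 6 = 273 / 95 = 2.87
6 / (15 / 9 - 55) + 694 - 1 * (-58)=60151 / 80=751.89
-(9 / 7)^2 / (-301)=81 / 14749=0.01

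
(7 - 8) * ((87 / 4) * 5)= -435 / 4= -108.75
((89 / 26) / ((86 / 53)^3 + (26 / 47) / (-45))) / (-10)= -5604772419 / 69752157176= -0.08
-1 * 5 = -5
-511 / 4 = -127.75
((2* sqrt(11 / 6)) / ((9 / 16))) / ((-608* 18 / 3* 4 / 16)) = -sqrt(66) / 1539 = -0.01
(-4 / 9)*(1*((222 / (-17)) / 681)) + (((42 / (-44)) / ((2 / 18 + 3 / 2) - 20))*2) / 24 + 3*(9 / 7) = 3.87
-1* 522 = -522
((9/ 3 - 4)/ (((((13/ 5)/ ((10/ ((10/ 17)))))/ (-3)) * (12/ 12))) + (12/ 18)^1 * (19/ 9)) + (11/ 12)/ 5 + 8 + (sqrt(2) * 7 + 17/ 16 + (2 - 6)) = 7 * sqrt(2) + 737623/ 28080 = 36.17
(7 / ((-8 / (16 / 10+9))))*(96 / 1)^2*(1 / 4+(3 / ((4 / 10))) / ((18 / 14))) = -2599968 / 5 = -519993.60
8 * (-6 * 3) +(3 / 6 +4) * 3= -261 / 2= -130.50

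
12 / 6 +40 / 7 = 54 / 7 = 7.71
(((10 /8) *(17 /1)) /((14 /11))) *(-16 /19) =-14.06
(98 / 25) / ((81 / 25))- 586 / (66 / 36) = -318.43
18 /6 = 3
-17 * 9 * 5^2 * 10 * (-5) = 191250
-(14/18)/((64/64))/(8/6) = -7/12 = -0.58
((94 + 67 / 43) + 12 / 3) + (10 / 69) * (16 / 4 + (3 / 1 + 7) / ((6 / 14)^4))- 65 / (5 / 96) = -11545129 / 10449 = -1104.90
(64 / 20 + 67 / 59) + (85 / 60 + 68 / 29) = 831247 / 102660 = 8.10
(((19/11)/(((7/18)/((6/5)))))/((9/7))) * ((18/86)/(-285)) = -36/11825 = -0.00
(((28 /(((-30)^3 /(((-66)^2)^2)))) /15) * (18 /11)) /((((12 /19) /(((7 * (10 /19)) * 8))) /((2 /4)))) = -6261024 /125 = -50088.19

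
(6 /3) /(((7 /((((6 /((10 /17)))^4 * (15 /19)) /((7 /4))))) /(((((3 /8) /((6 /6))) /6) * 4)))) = 348.80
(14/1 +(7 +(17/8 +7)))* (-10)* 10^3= -301250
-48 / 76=-12 / 19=-0.63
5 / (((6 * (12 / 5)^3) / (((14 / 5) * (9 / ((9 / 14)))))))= 6125 / 2592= 2.36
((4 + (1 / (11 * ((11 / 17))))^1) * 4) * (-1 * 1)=-2004 / 121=-16.56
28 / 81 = 0.35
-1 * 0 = 0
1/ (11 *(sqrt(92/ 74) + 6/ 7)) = -777/ 5071 + 49 *sqrt(1702)/ 10142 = 0.05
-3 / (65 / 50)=-30 / 13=-2.31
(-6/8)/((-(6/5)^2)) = 25/48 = 0.52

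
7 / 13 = 0.54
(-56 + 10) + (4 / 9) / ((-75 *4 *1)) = -31051 / 675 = -46.00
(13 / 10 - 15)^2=18769 / 100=187.69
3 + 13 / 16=61 / 16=3.81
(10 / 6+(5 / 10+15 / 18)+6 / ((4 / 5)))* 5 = 105 / 2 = 52.50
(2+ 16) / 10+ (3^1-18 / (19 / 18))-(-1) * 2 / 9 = -10286 / 855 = -12.03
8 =8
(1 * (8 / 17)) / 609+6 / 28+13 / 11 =318161 / 227766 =1.40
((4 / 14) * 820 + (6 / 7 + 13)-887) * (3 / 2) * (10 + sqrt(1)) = -73788 / 7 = -10541.14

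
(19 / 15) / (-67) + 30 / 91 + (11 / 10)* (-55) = -11009213 / 182910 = -60.19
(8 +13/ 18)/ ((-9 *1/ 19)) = -2983/ 162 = -18.41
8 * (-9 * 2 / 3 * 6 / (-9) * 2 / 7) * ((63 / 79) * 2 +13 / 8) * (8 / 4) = 58.88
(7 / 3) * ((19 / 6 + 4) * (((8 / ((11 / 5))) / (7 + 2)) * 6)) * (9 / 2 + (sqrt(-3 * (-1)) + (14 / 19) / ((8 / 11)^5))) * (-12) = -3804924445 / 963072 - 48160 * sqrt(3) / 99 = -4793.40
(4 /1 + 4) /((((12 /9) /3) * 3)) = 6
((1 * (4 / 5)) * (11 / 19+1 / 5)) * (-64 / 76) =-4736 / 9025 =-0.52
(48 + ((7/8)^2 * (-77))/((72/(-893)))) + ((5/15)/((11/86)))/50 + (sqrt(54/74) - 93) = 3 * sqrt(111)/37 + 869596523/1267200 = 687.09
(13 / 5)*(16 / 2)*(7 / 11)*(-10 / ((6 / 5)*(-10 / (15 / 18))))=9.19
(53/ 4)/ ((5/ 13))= 689/ 20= 34.45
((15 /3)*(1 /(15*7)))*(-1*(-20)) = 20 /21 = 0.95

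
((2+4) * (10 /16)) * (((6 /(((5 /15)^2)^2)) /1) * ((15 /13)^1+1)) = 3925.38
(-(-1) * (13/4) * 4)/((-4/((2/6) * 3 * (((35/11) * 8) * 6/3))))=-1820/11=-165.45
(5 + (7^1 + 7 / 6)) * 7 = 553 / 6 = 92.17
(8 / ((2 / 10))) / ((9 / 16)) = 640 / 9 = 71.11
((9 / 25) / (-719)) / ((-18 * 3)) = 1 / 107850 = 0.00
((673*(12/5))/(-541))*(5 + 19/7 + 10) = -1001424/18935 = -52.89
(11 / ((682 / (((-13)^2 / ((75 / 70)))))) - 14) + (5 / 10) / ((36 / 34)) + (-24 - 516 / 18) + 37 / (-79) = -64.12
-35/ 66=-0.53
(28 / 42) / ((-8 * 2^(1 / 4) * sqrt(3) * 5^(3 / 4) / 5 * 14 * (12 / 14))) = -2^(3 / 4) * sqrt(3) * 5^(1 / 4) / 864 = -0.01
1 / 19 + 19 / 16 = 377 / 304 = 1.24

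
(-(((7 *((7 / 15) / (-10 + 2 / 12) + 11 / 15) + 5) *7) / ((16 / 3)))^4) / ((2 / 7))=-5946314683426545127 / 62040888320000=-95845.09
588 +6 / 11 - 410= 1964 / 11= 178.55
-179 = -179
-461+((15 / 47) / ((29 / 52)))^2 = -855823109 / 1857769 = -460.67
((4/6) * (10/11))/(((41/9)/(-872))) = -52320/451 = -116.01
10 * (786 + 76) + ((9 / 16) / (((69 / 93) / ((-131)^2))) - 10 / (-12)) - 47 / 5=119353897 / 5520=21622.08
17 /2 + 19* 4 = 169 /2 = 84.50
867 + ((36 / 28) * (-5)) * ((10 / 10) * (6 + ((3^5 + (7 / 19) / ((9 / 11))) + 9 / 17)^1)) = -239024 / 323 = -740.01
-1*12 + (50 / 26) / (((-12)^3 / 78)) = -3481 / 288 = -12.09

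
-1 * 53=-53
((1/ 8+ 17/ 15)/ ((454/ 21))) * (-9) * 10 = -9513/ 1816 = -5.24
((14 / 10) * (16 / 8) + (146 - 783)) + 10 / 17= -53857 / 85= -633.61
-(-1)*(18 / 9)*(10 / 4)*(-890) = -4450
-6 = -6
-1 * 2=-2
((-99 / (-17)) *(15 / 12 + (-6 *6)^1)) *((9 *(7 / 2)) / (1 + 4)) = -866943 / 680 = -1274.92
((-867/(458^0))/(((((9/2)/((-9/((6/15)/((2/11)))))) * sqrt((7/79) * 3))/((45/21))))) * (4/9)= 57800 * sqrt(1659)/1617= 1455.93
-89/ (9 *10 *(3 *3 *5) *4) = -89/ 16200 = -0.01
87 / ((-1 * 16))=-87 / 16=-5.44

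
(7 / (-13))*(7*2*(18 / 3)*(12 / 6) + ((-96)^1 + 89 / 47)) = -24311 / 611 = -39.79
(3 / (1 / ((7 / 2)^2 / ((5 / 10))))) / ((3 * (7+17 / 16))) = 392 / 129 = 3.04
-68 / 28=-17 / 7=-2.43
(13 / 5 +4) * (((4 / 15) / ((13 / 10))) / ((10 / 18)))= 792 / 325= 2.44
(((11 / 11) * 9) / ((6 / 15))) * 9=202.50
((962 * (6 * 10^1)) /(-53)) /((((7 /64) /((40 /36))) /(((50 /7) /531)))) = -615680000 /4137021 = -148.82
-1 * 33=-33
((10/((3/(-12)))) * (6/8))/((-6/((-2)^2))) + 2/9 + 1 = 191/9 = 21.22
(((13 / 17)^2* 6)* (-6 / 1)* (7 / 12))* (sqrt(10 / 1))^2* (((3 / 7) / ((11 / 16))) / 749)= -243360 / 2381071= -0.10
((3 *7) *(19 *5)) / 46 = 1995 / 46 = 43.37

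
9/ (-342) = -1/ 38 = -0.03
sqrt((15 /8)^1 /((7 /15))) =15 * sqrt(14) /28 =2.00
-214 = -214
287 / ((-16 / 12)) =-861 / 4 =-215.25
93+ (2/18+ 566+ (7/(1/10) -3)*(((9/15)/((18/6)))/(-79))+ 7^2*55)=11923262/3555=3353.94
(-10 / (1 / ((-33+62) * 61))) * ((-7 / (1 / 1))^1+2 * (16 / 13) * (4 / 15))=4376506 / 39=112218.10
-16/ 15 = -1.07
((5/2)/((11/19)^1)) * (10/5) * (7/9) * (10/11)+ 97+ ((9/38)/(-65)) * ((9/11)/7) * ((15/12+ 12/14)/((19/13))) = 79446486359/770532840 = 103.11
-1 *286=-286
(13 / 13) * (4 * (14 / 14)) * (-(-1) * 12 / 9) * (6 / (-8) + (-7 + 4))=-20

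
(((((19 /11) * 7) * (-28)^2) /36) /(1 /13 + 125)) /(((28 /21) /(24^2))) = 2711072 /2981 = 909.45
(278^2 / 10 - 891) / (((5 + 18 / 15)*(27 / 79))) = 2700773 / 837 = 3226.73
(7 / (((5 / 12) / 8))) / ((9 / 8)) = 119.47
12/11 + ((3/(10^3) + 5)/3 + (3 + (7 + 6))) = 18.76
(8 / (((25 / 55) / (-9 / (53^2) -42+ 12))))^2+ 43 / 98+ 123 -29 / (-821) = 4427571582495646407 / 15871308007450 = 278967.03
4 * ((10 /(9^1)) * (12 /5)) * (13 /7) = 416 /21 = 19.81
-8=-8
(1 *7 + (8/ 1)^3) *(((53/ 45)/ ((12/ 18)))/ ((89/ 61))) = 559309/ 890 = 628.44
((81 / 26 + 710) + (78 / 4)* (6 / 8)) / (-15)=-15137 / 312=-48.52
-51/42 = -17/14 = -1.21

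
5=5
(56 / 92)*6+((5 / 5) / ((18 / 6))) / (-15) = 3757 / 1035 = 3.63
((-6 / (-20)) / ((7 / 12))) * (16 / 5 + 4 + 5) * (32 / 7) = 35136 / 1225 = 28.68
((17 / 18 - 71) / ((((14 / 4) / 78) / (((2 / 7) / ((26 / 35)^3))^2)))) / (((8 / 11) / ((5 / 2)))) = -28592265625 / 10967424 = -2607.02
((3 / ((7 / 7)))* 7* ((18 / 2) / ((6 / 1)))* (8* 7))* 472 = 832608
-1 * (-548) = 548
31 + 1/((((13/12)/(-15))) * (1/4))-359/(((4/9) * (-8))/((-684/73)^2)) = 8840.10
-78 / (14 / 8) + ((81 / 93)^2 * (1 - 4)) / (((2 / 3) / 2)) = -345759 / 6727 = -51.40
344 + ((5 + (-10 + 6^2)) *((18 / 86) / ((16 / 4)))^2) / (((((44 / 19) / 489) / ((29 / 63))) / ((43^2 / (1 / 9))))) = 678256561 / 4928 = 137633.23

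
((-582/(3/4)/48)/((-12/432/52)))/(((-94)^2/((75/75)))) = 7566/2209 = 3.43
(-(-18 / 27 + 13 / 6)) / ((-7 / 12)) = 18 / 7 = 2.57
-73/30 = -2.43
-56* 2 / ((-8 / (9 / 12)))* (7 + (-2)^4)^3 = 255507 / 2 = 127753.50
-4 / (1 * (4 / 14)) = -14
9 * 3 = 27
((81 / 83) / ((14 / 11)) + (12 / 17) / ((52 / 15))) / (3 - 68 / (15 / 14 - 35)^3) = 26707338421875 / 82613772730034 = 0.32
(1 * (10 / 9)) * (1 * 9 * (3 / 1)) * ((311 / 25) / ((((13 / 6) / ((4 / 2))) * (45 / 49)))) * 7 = 853384 / 325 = 2625.80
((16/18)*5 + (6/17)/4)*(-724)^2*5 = 1817580280/153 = 11879609.67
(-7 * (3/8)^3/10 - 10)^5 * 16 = -358385832661851514975949/219902325555200000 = -1629750.08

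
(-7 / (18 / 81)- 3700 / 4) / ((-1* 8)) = 1913 / 16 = 119.56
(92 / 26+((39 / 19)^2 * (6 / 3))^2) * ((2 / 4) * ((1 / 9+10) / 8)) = 442027943 / 9383112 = 47.11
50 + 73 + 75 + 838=1036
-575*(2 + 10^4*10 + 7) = -57505175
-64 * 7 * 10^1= -4480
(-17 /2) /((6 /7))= -119 /12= -9.92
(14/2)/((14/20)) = 10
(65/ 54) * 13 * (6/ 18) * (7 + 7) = 5915/ 81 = 73.02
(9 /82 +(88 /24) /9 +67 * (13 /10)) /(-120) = -484961 /664200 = -0.73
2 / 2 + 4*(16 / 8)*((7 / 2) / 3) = 31 / 3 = 10.33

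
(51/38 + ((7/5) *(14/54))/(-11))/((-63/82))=-3028793/1777545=-1.70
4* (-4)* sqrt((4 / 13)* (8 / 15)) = -64* sqrt(390) / 195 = -6.48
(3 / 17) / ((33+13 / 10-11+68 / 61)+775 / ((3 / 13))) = 5490 / 105237293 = 0.00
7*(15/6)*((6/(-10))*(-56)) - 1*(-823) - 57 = 1354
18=18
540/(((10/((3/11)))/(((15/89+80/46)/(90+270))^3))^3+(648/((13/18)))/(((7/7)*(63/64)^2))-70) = 0.00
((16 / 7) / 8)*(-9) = -2.57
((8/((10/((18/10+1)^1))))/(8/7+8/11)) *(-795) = -28567/30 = -952.23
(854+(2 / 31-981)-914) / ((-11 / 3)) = 96807 / 341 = 283.89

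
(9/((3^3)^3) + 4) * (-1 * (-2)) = 17498/2187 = 8.00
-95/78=-1.22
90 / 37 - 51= -1797 / 37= -48.57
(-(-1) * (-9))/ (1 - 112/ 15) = 135/ 97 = 1.39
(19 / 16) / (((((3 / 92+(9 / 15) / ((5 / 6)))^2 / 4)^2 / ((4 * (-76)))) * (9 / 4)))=-646544646400000000 / 80803613180889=-8001.43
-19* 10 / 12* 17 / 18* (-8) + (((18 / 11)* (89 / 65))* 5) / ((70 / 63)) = 129.71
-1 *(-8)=8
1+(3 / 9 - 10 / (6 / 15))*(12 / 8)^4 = -991 / 8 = -123.88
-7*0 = 0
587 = 587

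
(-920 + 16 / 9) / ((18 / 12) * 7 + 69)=-16528 / 1431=-11.55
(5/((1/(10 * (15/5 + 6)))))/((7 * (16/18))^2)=18225/1568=11.62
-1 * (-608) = 608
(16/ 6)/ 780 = 2/ 585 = 0.00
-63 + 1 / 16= -1007 / 16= -62.94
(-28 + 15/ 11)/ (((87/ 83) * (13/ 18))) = -35.19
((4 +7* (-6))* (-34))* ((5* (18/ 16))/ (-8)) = -908.44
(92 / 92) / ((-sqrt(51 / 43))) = -sqrt(2193) / 51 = -0.92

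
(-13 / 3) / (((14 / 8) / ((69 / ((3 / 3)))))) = -1196 / 7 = -170.86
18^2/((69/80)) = 8640/23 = 375.65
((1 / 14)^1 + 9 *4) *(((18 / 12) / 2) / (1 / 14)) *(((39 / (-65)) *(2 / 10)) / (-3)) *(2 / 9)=101 / 30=3.37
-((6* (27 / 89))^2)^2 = -688747536 / 62742241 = -10.98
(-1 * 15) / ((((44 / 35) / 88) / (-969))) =1017450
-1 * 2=-2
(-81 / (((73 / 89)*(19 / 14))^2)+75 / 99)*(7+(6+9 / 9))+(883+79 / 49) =-62027990056 / 3110734473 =-19.94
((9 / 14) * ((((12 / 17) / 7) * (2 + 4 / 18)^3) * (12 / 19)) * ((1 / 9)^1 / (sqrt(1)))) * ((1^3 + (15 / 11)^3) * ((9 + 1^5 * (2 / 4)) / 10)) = 15059200 / 89806563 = 0.17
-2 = -2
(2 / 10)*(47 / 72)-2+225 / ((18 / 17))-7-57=52787 / 360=146.63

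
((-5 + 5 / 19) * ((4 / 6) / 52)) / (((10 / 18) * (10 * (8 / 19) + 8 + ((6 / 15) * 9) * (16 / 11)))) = -1485 / 237016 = -0.01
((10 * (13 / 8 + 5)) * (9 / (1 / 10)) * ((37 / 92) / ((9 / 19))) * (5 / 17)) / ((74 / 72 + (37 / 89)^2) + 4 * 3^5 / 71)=23573392052625 / 235756783666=99.99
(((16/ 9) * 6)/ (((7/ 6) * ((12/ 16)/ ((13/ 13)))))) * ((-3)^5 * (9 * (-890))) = 23727908.57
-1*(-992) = 992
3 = 3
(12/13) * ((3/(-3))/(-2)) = 6/13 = 0.46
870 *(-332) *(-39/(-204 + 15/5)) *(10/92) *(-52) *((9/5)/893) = 878651280/1376113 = 638.50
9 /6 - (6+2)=-13 /2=-6.50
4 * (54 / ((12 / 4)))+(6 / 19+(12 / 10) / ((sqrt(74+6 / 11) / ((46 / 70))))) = 69 * sqrt(2255) / 35875+1374 / 19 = 72.41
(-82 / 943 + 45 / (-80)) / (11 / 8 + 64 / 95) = -22705 / 71622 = -0.32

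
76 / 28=2.71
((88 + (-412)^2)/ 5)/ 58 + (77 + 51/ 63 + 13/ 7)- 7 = 286358/ 435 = 658.29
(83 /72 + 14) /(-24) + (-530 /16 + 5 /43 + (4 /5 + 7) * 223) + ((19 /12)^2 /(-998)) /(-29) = 9170619355423 /5376265920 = 1705.76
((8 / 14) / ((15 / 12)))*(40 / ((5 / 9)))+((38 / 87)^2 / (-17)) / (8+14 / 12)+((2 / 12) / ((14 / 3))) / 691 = 1502221256509 / 45642028740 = 32.91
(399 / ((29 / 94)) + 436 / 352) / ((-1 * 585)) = -3303689 / 1492920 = -2.21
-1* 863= -863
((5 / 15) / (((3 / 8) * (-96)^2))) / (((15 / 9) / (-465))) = -31 / 1152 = -0.03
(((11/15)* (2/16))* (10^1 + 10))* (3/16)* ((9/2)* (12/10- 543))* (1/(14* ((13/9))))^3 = -27930177/275591680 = -0.10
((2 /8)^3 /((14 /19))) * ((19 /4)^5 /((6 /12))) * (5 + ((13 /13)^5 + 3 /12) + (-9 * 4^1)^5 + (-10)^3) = -11378925089861199 /1835008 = -6201022060.86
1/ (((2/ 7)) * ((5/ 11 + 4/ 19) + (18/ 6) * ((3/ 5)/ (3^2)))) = 7315/ 1808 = 4.05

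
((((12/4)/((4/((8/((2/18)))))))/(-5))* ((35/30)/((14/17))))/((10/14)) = -1071/50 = -21.42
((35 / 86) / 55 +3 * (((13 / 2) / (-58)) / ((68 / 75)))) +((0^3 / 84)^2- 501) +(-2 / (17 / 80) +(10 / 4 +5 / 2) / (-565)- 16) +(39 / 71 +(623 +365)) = 13822483996005 / 29934005552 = 461.77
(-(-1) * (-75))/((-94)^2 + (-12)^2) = -15/1796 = -0.01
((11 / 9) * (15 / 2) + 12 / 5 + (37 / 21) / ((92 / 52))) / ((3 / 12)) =121354 / 2415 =50.25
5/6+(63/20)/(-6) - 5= -563/120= -4.69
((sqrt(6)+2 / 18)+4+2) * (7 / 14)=4.28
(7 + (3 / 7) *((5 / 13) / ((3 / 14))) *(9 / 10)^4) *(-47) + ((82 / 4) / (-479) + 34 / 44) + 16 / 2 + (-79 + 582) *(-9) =-333648243723 / 68497000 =-4870.99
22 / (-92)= -0.24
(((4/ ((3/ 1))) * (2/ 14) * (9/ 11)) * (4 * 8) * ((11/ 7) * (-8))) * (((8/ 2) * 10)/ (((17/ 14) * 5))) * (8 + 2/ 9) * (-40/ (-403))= -48496640/ 143871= -337.08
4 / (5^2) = 4 / 25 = 0.16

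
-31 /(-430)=31 /430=0.07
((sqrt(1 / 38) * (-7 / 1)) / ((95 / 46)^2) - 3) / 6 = -1 / 2 - 3703 * sqrt(38) / 514425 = -0.54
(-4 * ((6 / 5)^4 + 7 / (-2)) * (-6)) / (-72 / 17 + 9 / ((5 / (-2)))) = 4.37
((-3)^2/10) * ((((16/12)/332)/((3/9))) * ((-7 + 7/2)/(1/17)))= -1071/1660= -0.65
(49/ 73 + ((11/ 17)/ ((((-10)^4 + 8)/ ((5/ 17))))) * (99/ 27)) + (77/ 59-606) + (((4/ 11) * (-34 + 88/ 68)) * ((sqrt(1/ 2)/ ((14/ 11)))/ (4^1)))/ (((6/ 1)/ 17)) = -608.70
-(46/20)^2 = -529/100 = -5.29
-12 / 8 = -3 / 2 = -1.50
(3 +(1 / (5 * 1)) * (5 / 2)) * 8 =28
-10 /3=-3.33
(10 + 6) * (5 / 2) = 40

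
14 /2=7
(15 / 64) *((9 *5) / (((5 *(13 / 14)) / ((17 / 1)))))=16065 / 416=38.62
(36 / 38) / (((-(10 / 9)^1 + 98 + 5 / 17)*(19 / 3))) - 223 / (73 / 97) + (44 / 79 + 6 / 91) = -832947970542971 / 2816957580073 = -295.69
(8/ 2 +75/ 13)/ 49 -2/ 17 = 885/ 10829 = 0.08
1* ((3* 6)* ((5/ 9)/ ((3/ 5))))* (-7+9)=100/ 3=33.33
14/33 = 0.42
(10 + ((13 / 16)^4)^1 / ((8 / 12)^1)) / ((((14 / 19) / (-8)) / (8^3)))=-26531657 / 448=-59222.45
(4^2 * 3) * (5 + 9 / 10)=1416 / 5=283.20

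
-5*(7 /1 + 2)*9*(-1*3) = 1215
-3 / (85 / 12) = -36 / 85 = -0.42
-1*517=-517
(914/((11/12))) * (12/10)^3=2369088/1375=1722.97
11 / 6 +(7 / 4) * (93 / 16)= 12.01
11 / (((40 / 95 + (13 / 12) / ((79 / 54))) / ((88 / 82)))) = 132088 / 12997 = 10.16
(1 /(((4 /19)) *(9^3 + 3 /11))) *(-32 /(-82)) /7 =418 /1151157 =0.00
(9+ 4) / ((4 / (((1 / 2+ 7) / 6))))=4.06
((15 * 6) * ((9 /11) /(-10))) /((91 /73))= -5913 /1001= -5.91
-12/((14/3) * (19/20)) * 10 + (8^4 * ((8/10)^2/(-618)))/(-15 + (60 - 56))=-26.68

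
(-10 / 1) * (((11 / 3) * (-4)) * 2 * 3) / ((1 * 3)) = 880 / 3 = 293.33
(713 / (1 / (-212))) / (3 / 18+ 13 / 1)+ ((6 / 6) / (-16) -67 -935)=-12482.27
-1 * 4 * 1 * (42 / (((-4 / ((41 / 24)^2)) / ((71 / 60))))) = 835457 / 5760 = 145.04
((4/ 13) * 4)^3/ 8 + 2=4906/ 2197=2.23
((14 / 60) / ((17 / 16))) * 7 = 392 / 255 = 1.54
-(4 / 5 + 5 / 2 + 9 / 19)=-3.77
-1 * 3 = -3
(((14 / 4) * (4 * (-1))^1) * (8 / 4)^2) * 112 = -6272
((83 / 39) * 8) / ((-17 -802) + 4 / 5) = -3320 / 159549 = -0.02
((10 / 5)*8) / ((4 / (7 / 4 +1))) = 11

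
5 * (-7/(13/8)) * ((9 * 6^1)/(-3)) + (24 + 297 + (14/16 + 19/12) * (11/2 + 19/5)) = 760817/1040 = 731.55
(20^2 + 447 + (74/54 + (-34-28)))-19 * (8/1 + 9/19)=16885/27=625.37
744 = 744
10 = 10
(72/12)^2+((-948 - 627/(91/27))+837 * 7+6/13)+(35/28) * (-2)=4758.93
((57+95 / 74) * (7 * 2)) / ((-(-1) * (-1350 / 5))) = -30191 / 9990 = -3.02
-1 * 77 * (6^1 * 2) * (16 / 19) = -778.11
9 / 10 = 0.90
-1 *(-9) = 9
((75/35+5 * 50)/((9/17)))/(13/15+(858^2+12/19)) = 2850475/4405950507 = 0.00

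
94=94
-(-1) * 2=2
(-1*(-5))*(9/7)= 45/7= 6.43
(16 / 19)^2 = 256 / 361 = 0.71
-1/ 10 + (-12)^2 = 1439/ 10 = 143.90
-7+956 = 949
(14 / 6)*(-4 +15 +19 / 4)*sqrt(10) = 147*sqrt(10) / 4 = 116.21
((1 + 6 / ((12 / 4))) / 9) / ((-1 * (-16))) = 1 / 48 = 0.02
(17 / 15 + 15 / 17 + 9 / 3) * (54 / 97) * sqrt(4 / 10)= 1.77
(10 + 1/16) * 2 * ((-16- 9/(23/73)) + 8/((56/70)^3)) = -37275/64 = -582.42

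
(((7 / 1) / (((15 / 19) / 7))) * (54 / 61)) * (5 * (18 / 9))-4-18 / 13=431438 / 793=544.06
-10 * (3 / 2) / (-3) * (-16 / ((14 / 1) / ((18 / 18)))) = -5.71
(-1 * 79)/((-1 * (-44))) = -1.80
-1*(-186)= 186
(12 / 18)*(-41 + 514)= 946 / 3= 315.33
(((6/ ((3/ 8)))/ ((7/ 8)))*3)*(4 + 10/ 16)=1776/ 7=253.71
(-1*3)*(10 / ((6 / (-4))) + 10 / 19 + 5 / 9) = 955 / 57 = 16.75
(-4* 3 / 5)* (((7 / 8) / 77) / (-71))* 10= 3 / 781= 0.00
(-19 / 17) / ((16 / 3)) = -57 / 272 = -0.21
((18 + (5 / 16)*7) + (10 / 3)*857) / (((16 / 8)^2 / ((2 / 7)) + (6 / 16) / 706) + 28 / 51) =828672089 / 4190969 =197.73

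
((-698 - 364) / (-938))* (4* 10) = 21240 / 469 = 45.29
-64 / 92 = -16 / 23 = -0.70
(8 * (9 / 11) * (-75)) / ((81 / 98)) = -19600 / 33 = -593.94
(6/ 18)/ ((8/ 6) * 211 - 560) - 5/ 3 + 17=38453/ 2508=15.33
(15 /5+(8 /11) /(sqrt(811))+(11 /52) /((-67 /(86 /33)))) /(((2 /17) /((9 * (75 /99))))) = 5100 * sqrt(811) /98131+6644875 /38324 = 174.87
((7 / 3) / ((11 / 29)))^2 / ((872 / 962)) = 19821529 / 474804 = 41.75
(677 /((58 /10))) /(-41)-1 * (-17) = 16828 /1189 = 14.15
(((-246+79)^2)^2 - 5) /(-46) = -388898158 /23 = -16908615.57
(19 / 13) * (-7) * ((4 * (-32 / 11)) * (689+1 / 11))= 129041920 / 1573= 82035.55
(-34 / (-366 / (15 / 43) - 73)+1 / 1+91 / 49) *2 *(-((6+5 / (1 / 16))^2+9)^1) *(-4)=6718408400 / 39277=171051.97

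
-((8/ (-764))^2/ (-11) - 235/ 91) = 94303749/ 36517481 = 2.58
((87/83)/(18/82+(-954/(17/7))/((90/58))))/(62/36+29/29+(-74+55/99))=5457510/93135555707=0.00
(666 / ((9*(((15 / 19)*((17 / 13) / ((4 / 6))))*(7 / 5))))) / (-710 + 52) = -18278 / 352359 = -0.05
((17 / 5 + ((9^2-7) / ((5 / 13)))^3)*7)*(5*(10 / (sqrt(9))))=12463885742 / 15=830925716.13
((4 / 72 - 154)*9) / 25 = -2771 / 50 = -55.42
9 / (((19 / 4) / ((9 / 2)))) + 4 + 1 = 257 / 19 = 13.53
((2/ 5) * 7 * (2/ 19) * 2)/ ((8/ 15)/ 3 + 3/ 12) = 288/ 209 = 1.38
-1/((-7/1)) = 1/7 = 0.14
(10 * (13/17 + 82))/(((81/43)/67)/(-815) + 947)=16518285525/18900346054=0.87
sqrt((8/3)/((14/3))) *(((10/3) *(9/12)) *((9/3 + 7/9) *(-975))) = -55250 *sqrt(7)/21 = -6960.85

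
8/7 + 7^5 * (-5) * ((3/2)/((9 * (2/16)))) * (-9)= 7058948/7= 1008421.14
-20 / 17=-1.18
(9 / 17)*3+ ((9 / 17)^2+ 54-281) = -65063 / 289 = -225.13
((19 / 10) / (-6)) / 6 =-19 / 360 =-0.05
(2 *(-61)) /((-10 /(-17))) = -1037 /5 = -207.40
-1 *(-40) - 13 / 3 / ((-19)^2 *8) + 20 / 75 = 581429 / 14440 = 40.27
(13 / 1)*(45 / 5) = 117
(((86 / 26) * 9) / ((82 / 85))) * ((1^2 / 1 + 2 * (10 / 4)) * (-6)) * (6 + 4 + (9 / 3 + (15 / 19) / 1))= -155132820 / 10127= -15318.73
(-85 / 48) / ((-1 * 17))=5 / 48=0.10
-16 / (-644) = 4 / 161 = 0.02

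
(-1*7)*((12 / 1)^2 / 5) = -201.60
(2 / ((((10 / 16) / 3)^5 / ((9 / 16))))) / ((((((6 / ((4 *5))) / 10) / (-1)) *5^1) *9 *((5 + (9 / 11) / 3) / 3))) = -21897216 / 18125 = -1208.12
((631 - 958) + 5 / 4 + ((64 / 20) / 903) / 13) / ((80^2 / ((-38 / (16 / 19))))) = 27609107081 / 12020736000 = 2.30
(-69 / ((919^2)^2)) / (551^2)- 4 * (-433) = 375070693032899251903 / 216553517917378321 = 1732.00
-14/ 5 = -2.80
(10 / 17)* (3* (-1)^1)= -30 / 17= -1.76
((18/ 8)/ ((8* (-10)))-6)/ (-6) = 643/ 640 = 1.00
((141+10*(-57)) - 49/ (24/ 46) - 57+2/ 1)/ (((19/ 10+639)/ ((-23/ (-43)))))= -797525/ 1653522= -0.48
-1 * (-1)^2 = -1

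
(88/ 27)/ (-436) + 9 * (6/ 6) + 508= 1521509/ 2943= 516.99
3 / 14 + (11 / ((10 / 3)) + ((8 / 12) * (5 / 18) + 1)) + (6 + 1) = 11056 / 945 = 11.70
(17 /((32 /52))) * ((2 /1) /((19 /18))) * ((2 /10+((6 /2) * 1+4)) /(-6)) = -5967 /95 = -62.81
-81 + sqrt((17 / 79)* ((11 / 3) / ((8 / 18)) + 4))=-81 + 7* sqrt(1343) / 158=-79.38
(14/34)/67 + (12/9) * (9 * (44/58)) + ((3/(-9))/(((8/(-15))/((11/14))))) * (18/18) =35517393/3699472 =9.60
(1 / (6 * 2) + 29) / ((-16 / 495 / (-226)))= 6507105 / 32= 203347.03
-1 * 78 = -78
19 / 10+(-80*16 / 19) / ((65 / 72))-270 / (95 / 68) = -656987 / 2470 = -265.99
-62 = -62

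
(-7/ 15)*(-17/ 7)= 17/ 15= 1.13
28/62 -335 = -10371/31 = -334.55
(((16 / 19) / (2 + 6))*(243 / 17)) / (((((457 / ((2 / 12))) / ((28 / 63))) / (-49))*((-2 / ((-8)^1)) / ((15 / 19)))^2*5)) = -0.02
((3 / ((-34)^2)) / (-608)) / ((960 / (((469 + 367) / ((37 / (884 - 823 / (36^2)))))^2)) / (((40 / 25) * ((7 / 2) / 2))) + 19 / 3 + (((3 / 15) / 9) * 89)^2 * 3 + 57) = -0.00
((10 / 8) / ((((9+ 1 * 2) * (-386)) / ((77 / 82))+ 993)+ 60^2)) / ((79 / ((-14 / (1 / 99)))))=-24255 / 78842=-0.31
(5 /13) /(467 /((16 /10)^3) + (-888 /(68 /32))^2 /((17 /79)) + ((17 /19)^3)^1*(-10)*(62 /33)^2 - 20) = 93945376673280 /198231092235391928089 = 0.00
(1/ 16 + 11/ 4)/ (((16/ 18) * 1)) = 405/ 128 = 3.16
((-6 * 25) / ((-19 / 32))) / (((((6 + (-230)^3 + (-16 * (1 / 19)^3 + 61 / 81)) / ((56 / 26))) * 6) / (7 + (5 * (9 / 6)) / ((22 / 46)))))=-163422100800 / 966640809766489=-0.00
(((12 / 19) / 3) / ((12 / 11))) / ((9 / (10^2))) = 1100 / 513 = 2.14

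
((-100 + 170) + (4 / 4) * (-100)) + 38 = 8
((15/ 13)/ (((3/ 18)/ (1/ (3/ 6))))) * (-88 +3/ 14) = -110610/ 91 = -1215.49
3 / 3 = 1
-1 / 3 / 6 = -1 / 18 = -0.06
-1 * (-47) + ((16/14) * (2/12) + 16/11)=11237/231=48.65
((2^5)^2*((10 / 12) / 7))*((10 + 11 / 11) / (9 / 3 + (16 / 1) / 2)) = 2560 / 21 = 121.90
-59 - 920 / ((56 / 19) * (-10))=-389 / 14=-27.79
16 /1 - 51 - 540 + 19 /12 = -6881 /12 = -573.42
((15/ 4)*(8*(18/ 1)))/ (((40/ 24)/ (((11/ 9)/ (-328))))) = -99/ 82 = -1.21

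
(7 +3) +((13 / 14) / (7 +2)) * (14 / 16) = 1453 / 144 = 10.09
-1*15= -15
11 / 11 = 1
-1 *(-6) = 6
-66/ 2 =-33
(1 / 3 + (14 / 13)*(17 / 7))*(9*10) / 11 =24.13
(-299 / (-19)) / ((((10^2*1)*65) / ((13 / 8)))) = 299 / 76000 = 0.00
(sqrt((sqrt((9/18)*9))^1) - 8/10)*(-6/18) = -2^(3/4)*sqrt(3)/6+4/15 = -0.22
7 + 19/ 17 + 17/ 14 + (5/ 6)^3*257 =4062743/ 25704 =158.06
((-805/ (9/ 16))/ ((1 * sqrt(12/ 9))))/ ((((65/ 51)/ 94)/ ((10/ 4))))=-5145560 * sqrt(3)/ 39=-228522.34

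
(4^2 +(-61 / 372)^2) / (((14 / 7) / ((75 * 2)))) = 55446625 / 46128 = 1202.02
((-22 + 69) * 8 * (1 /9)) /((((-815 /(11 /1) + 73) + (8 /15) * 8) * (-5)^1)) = -2.63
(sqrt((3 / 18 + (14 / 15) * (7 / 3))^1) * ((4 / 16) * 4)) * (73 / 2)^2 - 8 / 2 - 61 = -65 + 5329 * sqrt(2110) / 120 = 1974.89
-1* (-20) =20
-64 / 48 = -4 / 3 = -1.33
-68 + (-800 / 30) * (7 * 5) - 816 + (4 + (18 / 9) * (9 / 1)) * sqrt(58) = -5452 / 3 + 22 * sqrt(58) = -1649.79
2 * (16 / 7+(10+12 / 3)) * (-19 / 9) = -1444 / 21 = -68.76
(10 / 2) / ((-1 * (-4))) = 5 / 4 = 1.25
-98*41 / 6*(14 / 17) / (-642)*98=1378174 / 16371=84.18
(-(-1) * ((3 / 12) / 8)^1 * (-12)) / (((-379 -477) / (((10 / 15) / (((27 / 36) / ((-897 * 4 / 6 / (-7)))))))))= 299 / 8988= 0.03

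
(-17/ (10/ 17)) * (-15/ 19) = 867/ 38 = 22.82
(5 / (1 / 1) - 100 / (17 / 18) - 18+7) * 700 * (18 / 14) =-1711800 / 17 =-100694.12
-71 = -71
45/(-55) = -0.82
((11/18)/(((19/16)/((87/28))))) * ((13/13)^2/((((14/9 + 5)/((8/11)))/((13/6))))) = 3016/7847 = 0.38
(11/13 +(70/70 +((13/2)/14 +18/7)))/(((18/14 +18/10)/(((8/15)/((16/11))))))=0.58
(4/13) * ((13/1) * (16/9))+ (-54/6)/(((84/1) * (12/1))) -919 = -919193/1008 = -911.90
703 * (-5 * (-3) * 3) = 31635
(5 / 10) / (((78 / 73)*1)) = 73 / 156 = 0.47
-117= -117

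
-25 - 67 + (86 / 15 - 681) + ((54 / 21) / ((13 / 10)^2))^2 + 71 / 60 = -12826622377 / 16793868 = -763.77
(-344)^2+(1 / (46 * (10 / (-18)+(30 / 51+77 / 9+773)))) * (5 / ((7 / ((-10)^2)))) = 253145203802 / 2139207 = 118336.00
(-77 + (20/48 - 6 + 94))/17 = 137/204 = 0.67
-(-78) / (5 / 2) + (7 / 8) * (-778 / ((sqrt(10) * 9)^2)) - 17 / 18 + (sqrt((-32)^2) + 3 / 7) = 280523 / 4536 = 61.84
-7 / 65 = -0.11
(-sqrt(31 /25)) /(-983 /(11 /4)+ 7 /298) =3278* sqrt(31) /5858295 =0.00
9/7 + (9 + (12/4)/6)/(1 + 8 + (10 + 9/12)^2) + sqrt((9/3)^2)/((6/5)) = 107757/27902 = 3.86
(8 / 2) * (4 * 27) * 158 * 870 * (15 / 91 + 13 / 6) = 12599033760 / 91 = 138450920.44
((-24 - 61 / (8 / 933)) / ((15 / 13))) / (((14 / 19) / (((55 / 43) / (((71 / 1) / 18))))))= -2722.51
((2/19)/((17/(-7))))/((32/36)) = -63/1292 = -0.05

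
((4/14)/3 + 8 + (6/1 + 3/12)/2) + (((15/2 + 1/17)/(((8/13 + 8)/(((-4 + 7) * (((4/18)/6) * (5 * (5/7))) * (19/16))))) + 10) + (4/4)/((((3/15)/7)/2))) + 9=386278751/3838464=100.63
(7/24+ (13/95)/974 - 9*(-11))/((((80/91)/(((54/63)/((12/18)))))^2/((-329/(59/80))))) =-165509752821777/1746966400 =-94741.23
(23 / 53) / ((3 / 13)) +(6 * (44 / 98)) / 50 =376769 / 194775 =1.93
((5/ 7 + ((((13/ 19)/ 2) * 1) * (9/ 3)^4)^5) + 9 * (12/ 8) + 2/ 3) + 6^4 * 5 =27197798535261793/ 1663938528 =16345434.69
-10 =-10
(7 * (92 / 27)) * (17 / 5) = 10948 / 135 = 81.10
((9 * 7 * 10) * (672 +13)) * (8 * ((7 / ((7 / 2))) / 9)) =767200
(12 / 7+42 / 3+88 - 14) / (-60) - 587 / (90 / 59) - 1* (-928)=341267 / 630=541.69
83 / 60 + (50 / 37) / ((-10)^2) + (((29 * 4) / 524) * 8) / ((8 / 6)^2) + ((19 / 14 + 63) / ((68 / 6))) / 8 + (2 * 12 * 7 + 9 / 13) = 36371948843 / 211716960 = 171.80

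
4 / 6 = 2 / 3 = 0.67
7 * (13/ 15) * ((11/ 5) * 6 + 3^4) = 14287/ 25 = 571.48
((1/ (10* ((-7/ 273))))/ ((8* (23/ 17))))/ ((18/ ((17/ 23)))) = -3757/ 253920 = -0.01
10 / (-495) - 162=-16040 / 99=-162.02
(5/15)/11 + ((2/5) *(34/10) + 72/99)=1747/825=2.12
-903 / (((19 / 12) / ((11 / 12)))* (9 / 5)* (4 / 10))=-82775 / 114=-726.10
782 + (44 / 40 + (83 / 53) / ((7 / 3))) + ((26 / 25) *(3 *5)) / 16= 784.75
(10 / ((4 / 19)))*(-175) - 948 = -18521 / 2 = -9260.50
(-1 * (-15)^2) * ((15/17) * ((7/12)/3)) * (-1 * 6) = 7875/34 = 231.62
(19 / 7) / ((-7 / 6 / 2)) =-228 / 49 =-4.65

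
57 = 57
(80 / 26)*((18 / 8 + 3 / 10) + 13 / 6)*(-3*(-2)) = 87.08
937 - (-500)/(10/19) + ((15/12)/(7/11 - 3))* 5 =195973/104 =1884.36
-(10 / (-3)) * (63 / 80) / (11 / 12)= 63 / 22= 2.86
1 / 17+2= 35 / 17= 2.06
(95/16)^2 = 9025/256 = 35.25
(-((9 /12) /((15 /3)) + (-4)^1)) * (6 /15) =77 /50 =1.54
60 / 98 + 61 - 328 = -266.39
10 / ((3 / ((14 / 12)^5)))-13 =-67597 / 11664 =-5.80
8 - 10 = -2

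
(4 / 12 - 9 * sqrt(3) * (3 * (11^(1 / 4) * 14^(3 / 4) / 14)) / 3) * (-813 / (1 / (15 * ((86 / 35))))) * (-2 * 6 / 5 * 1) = -11326716 * 11^(1 / 4) * 14^(3 / 4) * sqrt(3) / 245+839016 / 35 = -1031490.48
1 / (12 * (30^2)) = 1 / 10800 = 0.00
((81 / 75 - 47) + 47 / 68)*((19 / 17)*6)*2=-4382673 / 7225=-606.60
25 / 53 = 0.47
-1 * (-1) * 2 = 2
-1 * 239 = -239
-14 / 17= -0.82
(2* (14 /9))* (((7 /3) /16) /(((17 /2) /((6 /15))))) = 49 /2295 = 0.02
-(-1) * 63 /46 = 63 /46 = 1.37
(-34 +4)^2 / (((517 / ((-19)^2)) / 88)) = 2599200 / 47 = 55302.13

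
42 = 42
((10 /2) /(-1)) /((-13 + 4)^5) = 5 /59049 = 0.00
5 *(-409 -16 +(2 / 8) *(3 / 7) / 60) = -237999 / 112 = -2124.99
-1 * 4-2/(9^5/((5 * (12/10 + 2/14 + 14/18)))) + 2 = -7441510/3720087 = -2.00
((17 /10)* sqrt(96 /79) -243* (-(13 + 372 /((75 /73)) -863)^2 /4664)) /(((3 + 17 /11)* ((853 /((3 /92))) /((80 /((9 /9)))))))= 2244* sqrt(474) /38747525 + 27117196929 /3249396875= 8.35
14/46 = 7/23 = 0.30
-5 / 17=-0.29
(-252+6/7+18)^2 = 2663424/49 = 54355.59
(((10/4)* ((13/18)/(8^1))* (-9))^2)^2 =17850625/1048576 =17.02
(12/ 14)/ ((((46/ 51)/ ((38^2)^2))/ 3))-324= 957025260/ 161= 5944256.27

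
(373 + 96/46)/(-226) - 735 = -3829157/5198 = -736.66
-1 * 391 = -391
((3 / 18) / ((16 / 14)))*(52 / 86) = 91 / 1032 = 0.09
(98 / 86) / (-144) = -49 / 6192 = -0.01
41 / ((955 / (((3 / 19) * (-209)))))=-1353 / 955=-1.42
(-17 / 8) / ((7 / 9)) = -153 / 56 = -2.73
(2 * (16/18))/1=16/9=1.78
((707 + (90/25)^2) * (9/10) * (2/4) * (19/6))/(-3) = -341981/1000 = -341.98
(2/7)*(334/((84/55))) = 9185/147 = 62.48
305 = 305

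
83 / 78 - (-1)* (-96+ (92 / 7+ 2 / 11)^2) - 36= 21555851 / 462462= 46.61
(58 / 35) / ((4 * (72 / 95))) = 551 / 1008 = 0.55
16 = 16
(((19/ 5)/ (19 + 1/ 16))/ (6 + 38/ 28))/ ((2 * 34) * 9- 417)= 0.00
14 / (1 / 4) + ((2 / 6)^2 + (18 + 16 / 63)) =4685 / 63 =74.37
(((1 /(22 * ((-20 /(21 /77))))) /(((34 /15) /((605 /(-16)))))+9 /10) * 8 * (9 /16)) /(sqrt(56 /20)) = 178281 * sqrt(70) /609280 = 2.45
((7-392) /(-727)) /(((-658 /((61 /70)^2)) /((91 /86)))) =-532103 /822789520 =-0.00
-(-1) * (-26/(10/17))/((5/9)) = -1989/25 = -79.56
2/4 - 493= -985/2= -492.50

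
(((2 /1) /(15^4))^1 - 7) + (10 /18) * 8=-129373 /50625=-2.56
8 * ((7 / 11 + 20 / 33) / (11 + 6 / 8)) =1312 / 1551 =0.85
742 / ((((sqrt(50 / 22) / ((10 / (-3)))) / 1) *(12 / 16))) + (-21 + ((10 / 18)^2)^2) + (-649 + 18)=-5936 *sqrt(11) / 9 - 4277147 / 6561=-2839.40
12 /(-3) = -4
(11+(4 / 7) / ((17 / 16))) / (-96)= -1373 / 11424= -0.12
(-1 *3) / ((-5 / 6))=3.60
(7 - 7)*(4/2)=0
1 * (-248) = -248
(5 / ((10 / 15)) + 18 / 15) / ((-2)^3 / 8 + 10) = 29 / 30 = 0.97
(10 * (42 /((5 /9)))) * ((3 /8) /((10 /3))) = 85.05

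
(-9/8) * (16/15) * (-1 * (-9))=-54/5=-10.80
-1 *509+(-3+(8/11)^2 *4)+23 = -58913/121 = -486.88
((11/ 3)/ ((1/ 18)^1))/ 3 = 22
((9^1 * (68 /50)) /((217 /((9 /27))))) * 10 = 204 /1085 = 0.19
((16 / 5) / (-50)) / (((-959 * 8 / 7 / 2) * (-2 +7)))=2 / 85625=0.00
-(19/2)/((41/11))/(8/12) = -627/164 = -3.82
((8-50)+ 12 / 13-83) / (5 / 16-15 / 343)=-8852144 / 19175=-461.65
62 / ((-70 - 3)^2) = 62 / 5329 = 0.01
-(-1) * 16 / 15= 16 / 15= 1.07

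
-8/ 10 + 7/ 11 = -9/ 55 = -0.16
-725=-725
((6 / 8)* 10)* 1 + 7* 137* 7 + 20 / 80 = 26883 / 4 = 6720.75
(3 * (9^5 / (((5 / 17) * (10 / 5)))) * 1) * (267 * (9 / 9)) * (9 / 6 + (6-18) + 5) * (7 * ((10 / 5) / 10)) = -61913407941 / 100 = -619134079.41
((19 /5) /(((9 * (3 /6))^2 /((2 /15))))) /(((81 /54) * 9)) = 304 /164025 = 0.00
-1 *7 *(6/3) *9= -126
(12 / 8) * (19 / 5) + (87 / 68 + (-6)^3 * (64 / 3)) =-1564347 / 340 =-4601.02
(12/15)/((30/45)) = 6/5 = 1.20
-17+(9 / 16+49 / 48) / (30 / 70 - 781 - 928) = -2439973 / 143520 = -17.00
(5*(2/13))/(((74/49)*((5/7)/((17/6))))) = 5831/2886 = 2.02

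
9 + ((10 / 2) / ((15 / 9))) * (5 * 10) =159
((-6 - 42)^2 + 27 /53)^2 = 14917935321 /2809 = 5310763.73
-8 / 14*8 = -4.57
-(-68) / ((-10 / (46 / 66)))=-782 / 165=-4.74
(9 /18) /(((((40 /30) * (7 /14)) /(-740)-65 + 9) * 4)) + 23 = 5718257 /248644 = 23.00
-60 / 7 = -8.57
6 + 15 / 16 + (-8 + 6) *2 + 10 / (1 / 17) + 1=2783 / 16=173.94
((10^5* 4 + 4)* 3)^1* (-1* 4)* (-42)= 201602016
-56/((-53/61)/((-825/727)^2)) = 2325015000/28012037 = 83.00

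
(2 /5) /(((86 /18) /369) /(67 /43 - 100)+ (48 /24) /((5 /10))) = 28115586 /281146615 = 0.10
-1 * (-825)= 825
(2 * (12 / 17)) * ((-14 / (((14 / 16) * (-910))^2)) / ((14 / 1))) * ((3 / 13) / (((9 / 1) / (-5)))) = 128 / 448374745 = 0.00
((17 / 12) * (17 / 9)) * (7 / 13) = 2023 / 1404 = 1.44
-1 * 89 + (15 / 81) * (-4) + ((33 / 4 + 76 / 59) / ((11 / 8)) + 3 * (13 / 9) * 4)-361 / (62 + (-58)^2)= -1312257823 / 20011266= -65.58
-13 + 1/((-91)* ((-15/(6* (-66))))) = -6047/455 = -13.29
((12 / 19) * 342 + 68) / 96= 2.96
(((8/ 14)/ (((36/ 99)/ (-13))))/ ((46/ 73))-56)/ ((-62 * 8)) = 28471/ 159712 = 0.18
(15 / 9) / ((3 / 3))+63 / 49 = 62 / 21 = 2.95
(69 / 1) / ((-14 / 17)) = -1173 / 14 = -83.79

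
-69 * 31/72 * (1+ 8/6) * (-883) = 4407053/72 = 61209.07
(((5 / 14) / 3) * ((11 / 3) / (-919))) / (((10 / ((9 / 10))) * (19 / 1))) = -11 / 4889080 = -0.00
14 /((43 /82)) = 1148 /43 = 26.70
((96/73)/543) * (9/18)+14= 184998/13213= 14.00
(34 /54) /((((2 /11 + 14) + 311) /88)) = 16456 /96579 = 0.17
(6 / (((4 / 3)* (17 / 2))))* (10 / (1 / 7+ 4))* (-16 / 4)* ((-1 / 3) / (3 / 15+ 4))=0.41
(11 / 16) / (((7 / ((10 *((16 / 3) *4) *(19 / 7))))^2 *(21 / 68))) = 6912716800 / 453789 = 15233.33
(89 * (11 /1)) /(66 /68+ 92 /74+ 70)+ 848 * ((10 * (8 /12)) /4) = 1426.89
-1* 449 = -449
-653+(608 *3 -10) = 1161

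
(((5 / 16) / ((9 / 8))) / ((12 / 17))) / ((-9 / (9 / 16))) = -85 / 3456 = -0.02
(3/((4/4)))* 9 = 27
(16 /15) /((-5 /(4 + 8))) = -2.56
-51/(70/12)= -306/35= -8.74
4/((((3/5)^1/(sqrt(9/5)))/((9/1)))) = 36 * sqrt(5) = 80.50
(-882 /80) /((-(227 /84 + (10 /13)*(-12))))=-1.69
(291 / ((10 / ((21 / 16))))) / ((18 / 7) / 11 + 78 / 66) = 470547 / 17440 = 26.98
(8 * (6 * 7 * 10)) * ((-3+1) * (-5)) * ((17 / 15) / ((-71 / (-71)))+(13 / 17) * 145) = 63983360 / 17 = 3763727.06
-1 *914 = -914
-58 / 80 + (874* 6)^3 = 5768302671331 / 40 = 144207566783.28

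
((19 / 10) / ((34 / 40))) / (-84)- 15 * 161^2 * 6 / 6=-277613929 / 714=-388815.03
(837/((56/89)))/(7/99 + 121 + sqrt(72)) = 10.27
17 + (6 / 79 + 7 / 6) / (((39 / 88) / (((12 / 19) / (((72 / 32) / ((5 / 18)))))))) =4297097 / 249561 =17.22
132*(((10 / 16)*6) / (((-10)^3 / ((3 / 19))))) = -297 / 3800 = -0.08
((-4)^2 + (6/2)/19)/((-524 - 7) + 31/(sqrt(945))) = -154051065/5062591496 - 28551 * sqrt(105)/5062591496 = -0.03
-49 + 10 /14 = -338 /7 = -48.29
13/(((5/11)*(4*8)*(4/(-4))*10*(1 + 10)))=-13/1600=-0.01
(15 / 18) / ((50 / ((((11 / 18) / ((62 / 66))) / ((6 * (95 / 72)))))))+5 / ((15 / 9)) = 265171 / 88350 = 3.00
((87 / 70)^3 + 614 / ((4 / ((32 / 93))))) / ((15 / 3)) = 1746056779 / 159495000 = 10.95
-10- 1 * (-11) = 1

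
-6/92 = -3/46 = -0.07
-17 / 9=-1.89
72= 72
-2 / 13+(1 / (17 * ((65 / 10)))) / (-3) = -8 / 51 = -0.16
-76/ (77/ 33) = -228/ 7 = -32.57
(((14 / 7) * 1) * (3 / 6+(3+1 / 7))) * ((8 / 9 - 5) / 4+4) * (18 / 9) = 1819 / 42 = 43.31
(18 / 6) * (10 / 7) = 30 / 7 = 4.29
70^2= 4900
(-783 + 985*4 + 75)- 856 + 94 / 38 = 45191 / 19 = 2378.47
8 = 8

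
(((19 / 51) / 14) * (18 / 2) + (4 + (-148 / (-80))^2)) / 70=364711 / 3332000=0.11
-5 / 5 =-1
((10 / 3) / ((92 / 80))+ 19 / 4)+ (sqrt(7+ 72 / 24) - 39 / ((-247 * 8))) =sqrt(10)+ 80425 / 10488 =10.83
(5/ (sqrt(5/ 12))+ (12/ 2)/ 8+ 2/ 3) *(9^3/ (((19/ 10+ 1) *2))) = 20655/ 116+ 7290 *sqrt(15)/ 29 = 1151.65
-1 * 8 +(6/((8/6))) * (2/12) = -29/4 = -7.25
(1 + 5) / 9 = 2 / 3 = 0.67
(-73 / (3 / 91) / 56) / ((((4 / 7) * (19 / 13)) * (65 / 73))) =-484939 / 9120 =-53.17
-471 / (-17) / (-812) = -471 / 13804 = -0.03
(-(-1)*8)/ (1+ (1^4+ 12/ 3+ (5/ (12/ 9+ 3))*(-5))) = 104/ 3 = 34.67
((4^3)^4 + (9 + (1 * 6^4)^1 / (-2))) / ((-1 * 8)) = -16776577 / 8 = -2097072.12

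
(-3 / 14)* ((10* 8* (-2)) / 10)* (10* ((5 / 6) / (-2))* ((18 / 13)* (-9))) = 178.02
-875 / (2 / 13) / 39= -875 / 6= -145.83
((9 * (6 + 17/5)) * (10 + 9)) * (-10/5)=-16074/5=-3214.80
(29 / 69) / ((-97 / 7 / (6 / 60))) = -203 / 66930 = -0.00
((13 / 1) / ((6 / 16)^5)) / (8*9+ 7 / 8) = 3407872 / 141669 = 24.06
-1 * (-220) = 220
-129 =-129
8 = 8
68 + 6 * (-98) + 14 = -506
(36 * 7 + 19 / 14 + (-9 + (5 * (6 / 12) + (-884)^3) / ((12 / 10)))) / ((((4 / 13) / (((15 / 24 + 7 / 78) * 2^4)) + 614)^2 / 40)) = -61074.59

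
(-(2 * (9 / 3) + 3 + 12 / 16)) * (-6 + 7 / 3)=143 / 4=35.75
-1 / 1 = -1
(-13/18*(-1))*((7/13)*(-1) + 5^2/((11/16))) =5123/198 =25.87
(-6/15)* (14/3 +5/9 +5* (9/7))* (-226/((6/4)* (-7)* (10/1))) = -331768/33075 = -10.03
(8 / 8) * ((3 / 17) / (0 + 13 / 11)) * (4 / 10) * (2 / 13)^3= 528 / 2427685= 0.00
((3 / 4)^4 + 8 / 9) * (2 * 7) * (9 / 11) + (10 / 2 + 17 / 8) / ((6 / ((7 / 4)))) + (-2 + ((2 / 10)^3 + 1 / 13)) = 31961429 / 2288000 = 13.97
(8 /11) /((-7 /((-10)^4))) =-80000 /77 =-1038.96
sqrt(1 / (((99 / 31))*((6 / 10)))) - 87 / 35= -87 / 35 + sqrt(5115) / 99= -1.76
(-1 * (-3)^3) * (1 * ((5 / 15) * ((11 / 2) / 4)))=99 / 8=12.38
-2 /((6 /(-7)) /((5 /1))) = 35 /3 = 11.67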